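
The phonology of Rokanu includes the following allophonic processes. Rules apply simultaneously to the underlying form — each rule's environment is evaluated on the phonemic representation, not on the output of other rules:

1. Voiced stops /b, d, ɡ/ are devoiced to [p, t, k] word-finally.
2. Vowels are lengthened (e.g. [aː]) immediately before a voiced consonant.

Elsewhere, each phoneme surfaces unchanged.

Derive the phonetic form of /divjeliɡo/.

/d/ (word-initial) is in the target of rule 1 but the environment (word-finally) is not met → [d].
/i/ meets the environment for rule 2 (before a voiced consonant) → [iː].
/v/ — not in any rule's target class → [v].
/j/ — not in any rule's target class → [j].
Rule 2 applies to /e/ (between /j/ and /l/: before a voiced consonant) → [eː].
/l/ stays [l].
/i/ — between /l/ and /ɡ/, before a voiced consonant — surfaces as [iː] (rule 2).
/ɡ/ — between /i/ and /o/; rule 1 does not apply here → [ɡ].
/o/ (word-final): rule 2 targets it, but not before a voiced consonant → unchanged [o].

[diːvjeːliːɡo]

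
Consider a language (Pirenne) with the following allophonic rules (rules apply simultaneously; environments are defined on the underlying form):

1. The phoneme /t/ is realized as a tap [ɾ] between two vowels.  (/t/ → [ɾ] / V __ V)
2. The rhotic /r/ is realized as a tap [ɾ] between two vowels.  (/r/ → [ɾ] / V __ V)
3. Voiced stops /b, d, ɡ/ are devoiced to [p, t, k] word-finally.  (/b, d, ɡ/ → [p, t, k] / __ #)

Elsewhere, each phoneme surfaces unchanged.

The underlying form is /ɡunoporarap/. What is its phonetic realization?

[ɡunopoɾaɾap]

/ɡ/ (word-initial) is in the target of rule 3 but the environment (word-finally) is not met → [ɡ].
/u/ — not in any rule's target class → [u].
/n/ — not in any rule's target class → [n].
/o/ (between /n/ and /p/): no rule targets it → [o].
/p/ — not in any rule's target class → [p].
/o/ (between /p/ and /r/) is unaffected → [o].
/r/ — between /o/ and /a/, between two vowels — surfaces as [ɾ] (rule 2).
/a/ — not in any rule's target class → [a].
/r/ — between /a/ and /a/, between two vowels — surfaces as [ɾ] (rule 2).
/a/ (between /r/ and /p/) is unaffected → [a].
/p/ (word-final): no rule targets it → [p].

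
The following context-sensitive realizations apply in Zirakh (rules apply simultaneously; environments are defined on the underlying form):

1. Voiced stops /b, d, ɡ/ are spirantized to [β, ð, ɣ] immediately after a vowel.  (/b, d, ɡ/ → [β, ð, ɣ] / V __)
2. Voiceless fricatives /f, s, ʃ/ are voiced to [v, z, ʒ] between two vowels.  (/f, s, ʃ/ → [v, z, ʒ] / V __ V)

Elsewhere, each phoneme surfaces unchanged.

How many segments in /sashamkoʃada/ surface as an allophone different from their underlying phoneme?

Segments that undergo a rule: /ʃ/ → [ʒ] (rule 2); /d/ → [ð] (rule 1).
All other segments surface unchanged.

2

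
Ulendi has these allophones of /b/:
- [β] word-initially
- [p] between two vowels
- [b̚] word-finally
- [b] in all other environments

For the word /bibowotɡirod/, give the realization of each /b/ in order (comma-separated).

Occurrence 1 (position 1): word-initially → [β].
Occurrence 2 (position 3): between two vowels → [p].

[β], [p]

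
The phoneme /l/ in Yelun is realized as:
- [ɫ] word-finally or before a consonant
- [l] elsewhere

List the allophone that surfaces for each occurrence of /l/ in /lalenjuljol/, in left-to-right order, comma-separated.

Occurrence 1 (position 1): no conditioning environment matches → elsewhere allophone [l].
Occurrence 2 (position 3): no conditioning environment matches → elsewhere allophone [l].
Occurrence 3 (position 8): word-finally or before a consonant → [ɫ].
Occurrence 4 (position 11): word-finally or before a consonant → [ɫ].

[l], [l], [ɫ], [ɫ]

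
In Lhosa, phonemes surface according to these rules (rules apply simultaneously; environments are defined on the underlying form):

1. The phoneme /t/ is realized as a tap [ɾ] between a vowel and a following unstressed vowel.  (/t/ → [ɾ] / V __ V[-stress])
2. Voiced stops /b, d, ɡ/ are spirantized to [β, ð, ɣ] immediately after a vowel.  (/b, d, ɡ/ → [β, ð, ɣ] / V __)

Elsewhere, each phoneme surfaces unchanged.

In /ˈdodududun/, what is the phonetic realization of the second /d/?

[ð]

/d/ — between /o/ and /u/, immediately after a vowel — surfaces as [ð] (rule 2).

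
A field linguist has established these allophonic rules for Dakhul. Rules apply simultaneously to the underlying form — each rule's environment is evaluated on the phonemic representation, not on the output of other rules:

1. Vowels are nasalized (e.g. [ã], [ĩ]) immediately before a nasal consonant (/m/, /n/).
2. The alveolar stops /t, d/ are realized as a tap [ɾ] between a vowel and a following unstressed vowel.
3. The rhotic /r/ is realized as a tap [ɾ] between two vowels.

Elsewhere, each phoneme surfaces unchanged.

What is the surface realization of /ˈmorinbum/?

/m/ (word-initial): no rule targets it → [m].
/o/ (between /m/ and /r/): rule 1 targets it, but not before a nasal consonant → unchanged [o].
/r/ (between /o/ and /i/) occurs between two vowels → [ɾ] by rule 3.
/i/ — between /r/ and /n/, before a nasal consonant — surfaces as [ĩ] (rule 1).
/n/ — not in any rule's target class → [n].
/b/ — not in any rule's target class → [b].
Rule 1 applies to /u/ (between /b/ and /m/: before a nasal consonant) → [ũ].
/m/ (word-final): no rule targets it → [m].

[ˈmoɾĩnbũm]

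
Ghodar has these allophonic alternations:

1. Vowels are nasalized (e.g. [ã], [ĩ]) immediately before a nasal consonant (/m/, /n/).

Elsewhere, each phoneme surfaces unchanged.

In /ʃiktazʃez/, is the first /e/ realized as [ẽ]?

No

/e/ (between /ʃ/ and /z/) is in the target of rule 1 but the environment (before a nasal consonant) is not met → [e].
The actual realization is [e], not [ẽ].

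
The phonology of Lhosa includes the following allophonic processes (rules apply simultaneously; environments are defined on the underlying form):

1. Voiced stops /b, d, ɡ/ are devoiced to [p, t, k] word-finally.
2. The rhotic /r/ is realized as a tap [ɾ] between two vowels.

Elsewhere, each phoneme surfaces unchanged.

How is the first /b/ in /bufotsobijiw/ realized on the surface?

/b/ (word-initial) is in the target of rule 1 but the environment (word-finally) is not met → [b].

[b]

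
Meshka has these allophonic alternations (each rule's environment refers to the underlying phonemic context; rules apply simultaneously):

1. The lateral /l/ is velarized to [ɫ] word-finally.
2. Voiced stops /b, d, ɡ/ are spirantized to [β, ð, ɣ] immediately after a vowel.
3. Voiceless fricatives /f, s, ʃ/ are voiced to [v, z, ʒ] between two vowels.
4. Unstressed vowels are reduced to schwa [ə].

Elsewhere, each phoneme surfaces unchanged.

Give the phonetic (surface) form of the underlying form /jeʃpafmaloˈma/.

/j/ — not in any rule's target class → [j].
Rule 4 applies to /e/ (between /j/ and /ʃ/: in an unstressed syllable) → [ə].
/ʃ/ (between /e/ and /p/): rule 3 targets it, but not between two vowels → unchanged [ʃ].
/p/ (between /ʃ/ and /a/) is unaffected → [p].
Rule 4 applies to /a/ (between /p/ and /f/: in an unstressed syllable) → [ə].
/f/ — between /a/ and /m/; rule 3 does not apply here → [f].
/m/ — not in any rule's target class → [m].
Rule 4 applies to /a/ (between /m/ and /l/: in an unstressed syllable) → [ə].
/l/ — between /a/ and /o/; rule 1 does not apply here → [l].
/o/ — between /l/ and /m/, in an unstressed syllable — surfaces as [ə] (rule 4).
/m/ (between /o/ and /a/) is unaffected → [m].
/a/ (word-final): rule 4 targets it, but not in an unstressed syllable → unchanged [a].

[jəʃpəfmələˈma]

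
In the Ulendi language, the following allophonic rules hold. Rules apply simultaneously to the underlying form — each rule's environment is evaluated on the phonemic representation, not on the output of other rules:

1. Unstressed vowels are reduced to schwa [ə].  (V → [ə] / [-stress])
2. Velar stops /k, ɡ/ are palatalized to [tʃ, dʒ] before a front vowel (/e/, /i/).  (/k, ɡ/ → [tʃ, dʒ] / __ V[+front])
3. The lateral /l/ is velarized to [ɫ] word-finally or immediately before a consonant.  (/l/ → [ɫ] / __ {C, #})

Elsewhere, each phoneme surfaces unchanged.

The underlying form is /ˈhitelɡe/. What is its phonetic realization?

[ˈhitəɫdʒə]

/h/ (word-initial): no rule targets it → [h].
/i/ (between /h/ and /t/) fails the environment for rule 1, so it stays [i].
/t/ (between /i/ and /e/): no rule targets it → [t].
/e/ (between /t/ and /l/): in an unstressed syllable, so rule 1 applies → [ə].
/l/ — between /e/ and /ɡ/, word-finally or immediately before a consonant — surfaces as [ɫ] (rule 3).
/ɡ/ — between /l/ and /e/, before a front vowel — surfaces as [dʒ] (rule 2).
Rule 1 applies to /e/ (word-final: in an unstressed syllable) → [ə].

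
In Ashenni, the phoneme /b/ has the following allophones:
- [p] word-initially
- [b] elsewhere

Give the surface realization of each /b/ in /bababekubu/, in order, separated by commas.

Occurrence 1 (position 1): word-initially → [p].
Occurrence 2 (position 3): no conditioning environment matches → elsewhere allophone [b].
Occurrence 3 (position 5): no conditioning environment matches → elsewhere allophone [b].
Occurrence 4 (position 9): no conditioning environment matches → elsewhere allophone [b].

[p], [b], [b], [b]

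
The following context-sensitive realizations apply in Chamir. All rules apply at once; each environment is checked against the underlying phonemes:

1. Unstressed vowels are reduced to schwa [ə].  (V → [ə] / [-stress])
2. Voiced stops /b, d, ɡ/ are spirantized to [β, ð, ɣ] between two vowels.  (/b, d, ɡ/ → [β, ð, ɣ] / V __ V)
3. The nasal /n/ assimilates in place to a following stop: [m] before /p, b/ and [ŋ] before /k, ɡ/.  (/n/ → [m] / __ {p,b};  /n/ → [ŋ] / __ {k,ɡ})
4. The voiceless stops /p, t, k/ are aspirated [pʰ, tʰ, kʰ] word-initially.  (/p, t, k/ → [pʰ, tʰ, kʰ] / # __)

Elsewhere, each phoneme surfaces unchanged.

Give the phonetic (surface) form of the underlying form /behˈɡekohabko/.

/b/ (word-initial) fails the environment for rule 2, so it stays [b].
Rule 1 applies to /e/ (between /b/ and /h/: in an unstressed syllable) → [ə].
/h/ (between /e/ and /ɡ/) is unaffected → [h].
/ɡ/ (between /h/ and /e/): rule 2 targets it, but not between two vowels → unchanged [ɡ].
/e/ — between /ɡ/ and /k/; rule 1 does not apply here → [e].
/k/ — between /e/ and /o/; rule 4 does not apply here → [k].
/o/ — between /k/ and /h/, in an unstressed syllable — surfaces as [ə] (rule 1).
/h/ stays [h].
/a/ (between /h/ and /b/) occurs in an unstressed syllable → [ə] by rule 1.
/b/ (between /a/ and /k/) is in the target of rule 2 but the environment (between two vowels) is not met → [b].
/k/ (between /b/ and /o/) fails the environment for rule 4, so it stays [k].
/o/ — word-final, in an unstressed syllable — surfaces as [ə] (rule 1).

[bəhˈɡekəhəbkə]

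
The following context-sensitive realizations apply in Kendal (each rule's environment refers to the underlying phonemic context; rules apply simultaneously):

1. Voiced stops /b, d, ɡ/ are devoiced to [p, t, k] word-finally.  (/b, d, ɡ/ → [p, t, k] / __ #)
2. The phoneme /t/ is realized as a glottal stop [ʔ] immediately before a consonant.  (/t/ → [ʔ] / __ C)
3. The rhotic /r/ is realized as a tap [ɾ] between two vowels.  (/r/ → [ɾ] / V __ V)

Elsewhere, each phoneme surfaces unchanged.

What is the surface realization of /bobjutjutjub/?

/b/ (word-initial) fails the environment for rule 1, so it stays [b].
/b/ (between /o/ and /j/): rule 1 targets it, but not word-finally → unchanged [b].
/t/ — between /u/ and /j/, immediately before a consonant — surfaces as [ʔ] (rule 2).
Rule 2 applies to /t/ (between /u/ and /j/: immediately before a consonant) → [ʔ].
/b/ (word-final) occurs word-finally → [p] by rule 1.

[bobjuʔjuʔjup]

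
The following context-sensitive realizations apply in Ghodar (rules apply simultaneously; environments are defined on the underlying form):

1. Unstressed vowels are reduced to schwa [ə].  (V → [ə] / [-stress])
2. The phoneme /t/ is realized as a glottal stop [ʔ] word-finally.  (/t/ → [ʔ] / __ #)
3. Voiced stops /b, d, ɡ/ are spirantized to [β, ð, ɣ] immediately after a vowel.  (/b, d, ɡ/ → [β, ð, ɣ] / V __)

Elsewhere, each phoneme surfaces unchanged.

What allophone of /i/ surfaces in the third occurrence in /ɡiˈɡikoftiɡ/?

[ə]

/i/ (between /t/ and /ɡ/): in an unstressed syllable, so rule 1 applies → [ə].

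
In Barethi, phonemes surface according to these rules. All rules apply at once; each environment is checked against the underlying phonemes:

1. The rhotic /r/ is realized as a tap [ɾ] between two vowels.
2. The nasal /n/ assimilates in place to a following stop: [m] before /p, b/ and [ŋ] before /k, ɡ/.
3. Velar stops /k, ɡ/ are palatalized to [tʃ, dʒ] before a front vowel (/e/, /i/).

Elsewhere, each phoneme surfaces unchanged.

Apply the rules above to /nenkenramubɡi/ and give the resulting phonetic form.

/n/ (word-initial): rule 2 targets it, but not before a labial or velar stop → unchanged [n].
/e/ (between /n/ and /n/) is unaffected → [e].
Rule 2 applies to /n/ (between /e/ and /k/: before a labial or velar stop) → [ŋ].
/k/ — between /n/ and /e/, before a front vowel — surfaces as [tʃ] (rule 3).
/e/ — not in any rule's target class → [e].
/n/ (between /e/ and /r/): rule 2 targets it, but not before a labial or velar stop → unchanged [n].
/r/ — between /n/ and /a/; rule 1 does not apply here → [r].
/a/ (between /r/ and /m/): no rule targets it → [a].
/m/ (between /a/ and /u/): no rule targets it → [m].
/u/ (between /m/ and /b/): no rule targets it → [u].
/b/ (between /u/ and /ɡ/) is unaffected → [b].
/ɡ/ — between /b/ and /i/, before a front vowel — surfaces as [dʒ] (rule 3).
/i/ (word-final): no rule targets it → [i].

[neŋtʃenramubdʒi]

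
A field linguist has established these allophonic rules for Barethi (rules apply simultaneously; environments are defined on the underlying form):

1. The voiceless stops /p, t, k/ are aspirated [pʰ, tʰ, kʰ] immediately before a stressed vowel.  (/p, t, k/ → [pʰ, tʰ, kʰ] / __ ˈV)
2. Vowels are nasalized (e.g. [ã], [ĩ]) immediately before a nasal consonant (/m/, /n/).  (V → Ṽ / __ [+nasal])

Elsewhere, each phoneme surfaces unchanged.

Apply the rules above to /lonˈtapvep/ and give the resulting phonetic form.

[lõnˈtʰapvep]

/l/ (word-initial) is unaffected → [l].
/o/ — between /l/ and /n/, before a nasal consonant — surfaces as [õ] (rule 2).
/n/ — not in any rule's target class → [n].
/t/ (between /n/ and /a/): immediately before a stressed vowel, so rule 1 applies → [tʰ].
/a/ (between /t/ and /p/) is in the target of rule 2 but the environment (before a nasal consonant) is not met → [a].
/p/ (between /a/ and /v/) fails the environment for rule 1, so it stays [p].
/v/ (between /p/ and /e/): no rule targets it → [v].
/e/ (between /v/ and /p/): rule 2 targets it, but not before a nasal consonant → unchanged [e].
/p/ (word-final) fails the environment for rule 1, so it stays [p].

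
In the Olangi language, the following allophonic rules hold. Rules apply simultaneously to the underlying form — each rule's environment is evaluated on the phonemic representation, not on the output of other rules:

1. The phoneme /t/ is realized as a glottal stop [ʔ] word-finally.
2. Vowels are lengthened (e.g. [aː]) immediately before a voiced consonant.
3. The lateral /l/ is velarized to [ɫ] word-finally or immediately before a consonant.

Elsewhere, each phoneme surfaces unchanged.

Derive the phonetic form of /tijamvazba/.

/t/ — word-initial; rule 1 does not apply here → [t].
/i/ meets the environment for rule 2 (before a voiced consonant) → [iː].
/j/ (between /i/ and /a/): no rule targets it → [j].
/a/ (between /j/ and /m/): before a voiced consonant, so rule 2 applies → [aː].
/m/ stays [m].
/v/ — not in any rule's target class → [v].
/a/ meets the environment for rule 2 (before a voiced consonant) → [aː].
/z/ (between /a/ and /b/) is unaffected → [z].
/b/ stays [b].
/a/ (word-final): rule 2 targets it, but not before a voiced consonant → unchanged [a].

[tiːjaːmvaːzba]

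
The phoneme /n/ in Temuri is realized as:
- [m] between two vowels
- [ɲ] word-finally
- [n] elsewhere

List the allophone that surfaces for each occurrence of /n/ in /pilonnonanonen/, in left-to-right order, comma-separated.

[n], [n], [m], [m], [m], [ɲ]

Occurrence 1 (position 5): no conditioning environment matches → elsewhere allophone [n].
Occurrence 2 (position 6): no conditioning environment matches → elsewhere allophone [n].
Occurrence 3 (position 8): between two vowels → [m].
Occurrence 4 (position 10): between two vowels → [m].
Occurrence 5 (position 12): between two vowels → [m].
Occurrence 6 (position 14): word-finally → [ɲ].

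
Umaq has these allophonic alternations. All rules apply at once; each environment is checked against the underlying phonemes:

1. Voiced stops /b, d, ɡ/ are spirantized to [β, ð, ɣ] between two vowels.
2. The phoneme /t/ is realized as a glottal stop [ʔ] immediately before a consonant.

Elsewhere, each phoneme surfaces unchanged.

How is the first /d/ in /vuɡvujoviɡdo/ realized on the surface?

[d]

/d/ (between /ɡ/ and /o/) fails the environment for rule 1, so it stays [d].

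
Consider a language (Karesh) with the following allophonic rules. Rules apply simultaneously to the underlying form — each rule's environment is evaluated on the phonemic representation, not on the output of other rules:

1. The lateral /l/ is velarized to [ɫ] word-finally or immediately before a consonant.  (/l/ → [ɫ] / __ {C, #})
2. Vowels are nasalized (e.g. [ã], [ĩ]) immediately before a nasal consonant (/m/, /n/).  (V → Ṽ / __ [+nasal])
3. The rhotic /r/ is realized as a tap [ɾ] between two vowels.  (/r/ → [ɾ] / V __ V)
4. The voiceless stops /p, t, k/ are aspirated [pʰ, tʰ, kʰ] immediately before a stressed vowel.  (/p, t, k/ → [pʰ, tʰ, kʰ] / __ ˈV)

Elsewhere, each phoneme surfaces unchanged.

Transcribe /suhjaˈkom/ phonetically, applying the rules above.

[suhjaˈkʰõm]

/s/ — not in any rule's target class → [s].
/u/ (between /s/ and /h/): rule 2 targets it, but not before a nasal consonant → unchanged [u].
/h/ — not in any rule's target class → [h].
/j/ — not in any rule's target class → [j].
/a/ (between /j/ and /k/) is in the target of rule 2 but the environment (before a nasal consonant) is not met → [a].
/k/ — between /a/ and /o/, immediately before a stressed vowel — surfaces as [kʰ] (rule 4).
/o/ (between /k/ and /m/): before a nasal consonant, so rule 2 applies → [õ].
/m/ (word-final): no rule targets it → [m].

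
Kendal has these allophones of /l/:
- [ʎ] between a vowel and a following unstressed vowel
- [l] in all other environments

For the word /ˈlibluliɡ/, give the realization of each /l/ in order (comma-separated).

Occurrence 1 (position 1): no conditioning environment matches → elsewhere allophone [l].
Occurrence 2 (position 4): no conditioning environment matches → elsewhere allophone [l].
Occurrence 3 (position 6): between a vowel and a following unstressed vowel → [ʎ].

[l], [l], [ʎ]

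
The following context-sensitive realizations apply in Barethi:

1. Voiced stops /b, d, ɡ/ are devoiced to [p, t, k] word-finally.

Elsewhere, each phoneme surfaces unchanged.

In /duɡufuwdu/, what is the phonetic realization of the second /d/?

[d]

/d/ (between /w/ and /u/): rule 1 targets it, but not word-finally → unchanged [d].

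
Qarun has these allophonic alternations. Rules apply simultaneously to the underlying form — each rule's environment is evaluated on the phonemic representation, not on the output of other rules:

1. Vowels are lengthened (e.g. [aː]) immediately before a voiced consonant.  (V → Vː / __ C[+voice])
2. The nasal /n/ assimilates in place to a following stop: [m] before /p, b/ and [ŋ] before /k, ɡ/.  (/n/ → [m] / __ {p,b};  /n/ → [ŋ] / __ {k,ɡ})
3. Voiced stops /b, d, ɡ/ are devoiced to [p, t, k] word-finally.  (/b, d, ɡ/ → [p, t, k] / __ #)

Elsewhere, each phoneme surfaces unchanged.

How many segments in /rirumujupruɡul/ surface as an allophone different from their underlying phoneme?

Segments that undergo a rule: /i/ → [iː] (rule 1); /u/ → [uː] (rule 1); /u/ → [uː] (rule 1); /u/ → [uː] (rule 1); /u/ → [uː] (rule 1).
All other segments surface unchanged.

5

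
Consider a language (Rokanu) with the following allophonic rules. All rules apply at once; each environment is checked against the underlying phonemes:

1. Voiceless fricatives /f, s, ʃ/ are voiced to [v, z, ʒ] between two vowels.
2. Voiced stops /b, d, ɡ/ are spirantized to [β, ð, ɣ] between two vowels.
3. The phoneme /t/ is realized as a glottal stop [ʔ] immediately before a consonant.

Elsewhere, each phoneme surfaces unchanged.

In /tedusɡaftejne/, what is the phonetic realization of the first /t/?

/t/ — word-initial; rule 3 does not apply here → [t].

[t]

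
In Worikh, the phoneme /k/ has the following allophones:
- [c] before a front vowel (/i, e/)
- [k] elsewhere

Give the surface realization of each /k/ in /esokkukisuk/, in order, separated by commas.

Occurrence 1 (position 4): no conditioning environment matches → elsewhere allophone [k].
Occurrence 2 (position 5): no conditioning environment matches → elsewhere allophone [k].
Occurrence 3 (position 7): before a front vowel → [c].
Occurrence 4 (position 11): no conditioning environment matches → elsewhere allophone [k].

[k], [k], [c], [k]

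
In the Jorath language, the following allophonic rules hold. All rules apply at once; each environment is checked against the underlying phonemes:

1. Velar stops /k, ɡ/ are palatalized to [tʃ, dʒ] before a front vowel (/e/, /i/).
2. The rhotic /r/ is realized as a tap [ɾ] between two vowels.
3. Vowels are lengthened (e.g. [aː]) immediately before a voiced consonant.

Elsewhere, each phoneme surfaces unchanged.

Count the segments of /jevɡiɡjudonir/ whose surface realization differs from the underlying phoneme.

6

Segments that undergo a rule: /e/ → [eː] (rule 3); /ɡ/ → [dʒ] (rule 1); /i/ → [iː] (rule 3); /u/ → [uː] (rule 3); /o/ → [oː] (rule 3); /i/ → [iː] (rule 3).
All other segments surface unchanged.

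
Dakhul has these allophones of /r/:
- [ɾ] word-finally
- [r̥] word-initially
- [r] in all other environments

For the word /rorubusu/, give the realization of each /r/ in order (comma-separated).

Occurrence 1 (position 1): word-initially → [r̥].
Occurrence 2 (position 3): no conditioning environment matches → elsewhere allophone [r].

[r̥], [r]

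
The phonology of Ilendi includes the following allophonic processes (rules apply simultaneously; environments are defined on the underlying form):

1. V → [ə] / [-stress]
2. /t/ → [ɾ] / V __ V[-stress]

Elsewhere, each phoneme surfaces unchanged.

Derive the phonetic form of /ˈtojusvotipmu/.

/t/ (word-initial) is in the target of rule 2 but the environment (between a vowel and a following unstressed vowel) is not met → [t].
/o/ (between /t/ and /j/): rule 1 targets it, but not in an unstressed syllable → unchanged [o].
/u/ (between /j/ and /s/): in an unstressed syllable, so rule 1 applies → [ə].
Rule 1 applies to /o/ (between /v/ and /t/: in an unstressed syllable) → [ə].
Rule 2 applies to /t/ (between /o/ and /i/: between a vowel and a following unstressed vowel) → [ɾ].
/i/ — between /t/ and /p/, in an unstressed syllable — surfaces as [ə] (rule 1).
/u/ meets the environment for rule 1 (in an unstressed syllable) → [ə].

[ˈtojəsvəɾəpmə]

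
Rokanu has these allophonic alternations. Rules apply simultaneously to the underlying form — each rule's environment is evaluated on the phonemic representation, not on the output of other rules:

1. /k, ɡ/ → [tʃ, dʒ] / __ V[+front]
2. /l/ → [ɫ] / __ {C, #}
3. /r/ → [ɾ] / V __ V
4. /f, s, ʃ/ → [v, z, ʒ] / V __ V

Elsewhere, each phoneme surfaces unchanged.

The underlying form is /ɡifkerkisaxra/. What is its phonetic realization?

/ɡ/ meets the environment for rule 1 (before a front vowel) → [dʒ].
/i/ — not in any rule's target class → [i].
/f/ (between /i/ and /k/) fails the environment for rule 4, so it stays [f].
/k/ (between /f/ and /e/): before a front vowel, so rule 1 applies → [tʃ].
/e/ stays [e].
/r/ (between /e/ and /k/): rule 3 targets it, but not between two vowels → unchanged [r].
/k/ (between /r/ and /i/): before a front vowel, so rule 1 applies → [tʃ].
/i/ (between /k/ and /s/) is unaffected → [i].
Rule 4 applies to /s/ (between /i/ and /a/: between two vowels) → [z].
/a/ — not in any rule's target class → [a].
/x/ — not in any rule's target class → [x].
/r/ — between /x/ and /a/; rule 3 does not apply here → [r].
/a/ — not in any rule's target class → [a].

[dʒiftʃertʃizaxra]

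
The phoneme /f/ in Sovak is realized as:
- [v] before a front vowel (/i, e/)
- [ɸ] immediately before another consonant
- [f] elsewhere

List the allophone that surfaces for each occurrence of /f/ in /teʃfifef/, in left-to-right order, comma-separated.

Occurrence 1 (position 4): before a front vowel (/i, e/) → [v].
Occurrence 2 (position 6): before a front vowel (/i, e/) → [v].
Occurrence 3 (position 8): no conditioning environment matches → elsewhere allophone [f].

[v], [v], [f]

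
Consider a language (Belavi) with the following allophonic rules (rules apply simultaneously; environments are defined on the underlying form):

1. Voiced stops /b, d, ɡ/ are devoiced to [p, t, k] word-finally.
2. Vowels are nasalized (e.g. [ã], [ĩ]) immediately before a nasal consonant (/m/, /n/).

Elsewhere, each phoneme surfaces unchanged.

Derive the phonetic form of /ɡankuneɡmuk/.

/ɡ/ (word-initial) fails the environment for rule 1, so it stays [ɡ].
/a/ meets the environment for rule 2 (before a nasal consonant) → [ã].
/n/ stays [n].
/k/ (between /n/ and /u/) is unaffected → [k].
/u/ (between /k/ and /n/): before a nasal consonant, so rule 2 applies → [ũ].
/n/ (between /u/ and /e/): no rule targets it → [n].
/e/ (between /n/ and /ɡ/) fails the environment for rule 2, so it stays [e].
/ɡ/ — between /e/ and /m/; rule 1 does not apply here → [ɡ].
/m/ (between /ɡ/ and /u/) is unaffected → [m].
/u/ — between /m/ and /k/; rule 2 does not apply here → [u].
/k/ — not in any rule's target class → [k].

[ɡãnkũneɡmuk]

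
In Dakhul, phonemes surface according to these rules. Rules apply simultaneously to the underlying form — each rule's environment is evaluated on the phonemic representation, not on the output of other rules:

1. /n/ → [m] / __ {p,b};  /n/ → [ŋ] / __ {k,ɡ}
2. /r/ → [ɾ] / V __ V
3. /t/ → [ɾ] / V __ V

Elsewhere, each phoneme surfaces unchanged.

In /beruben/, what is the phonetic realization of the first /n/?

/n/ (word-final) is in the target of rule 1 but the environment (before a labial or velar stop) is not met → [n].

[n]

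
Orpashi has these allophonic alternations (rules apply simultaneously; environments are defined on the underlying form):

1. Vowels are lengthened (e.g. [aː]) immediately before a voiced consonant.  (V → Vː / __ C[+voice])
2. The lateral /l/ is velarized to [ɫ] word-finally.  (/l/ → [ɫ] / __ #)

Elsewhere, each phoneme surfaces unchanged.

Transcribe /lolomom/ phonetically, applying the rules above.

[loːloːmoːm]

/l/ (word-initial): rule 2 targets it, but not word-finally → unchanged [l].
/o/ (between /l/ and /l/): before a voiced consonant, so rule 1 applies → [oː].
/l/ (between /o/ and /o/) is in the target of rule 2 but the environment (word-finally) is not met → [l].
/o/ (between /l/ and /m/) occurs before a voiced consonant → [oː] by rule 1.
/m/ (between /o/ and /o/) is unaffected → [m].
/o/ meets the environment for rule 1 (before a voiced consonant) → [oː].
/m/ stays [m].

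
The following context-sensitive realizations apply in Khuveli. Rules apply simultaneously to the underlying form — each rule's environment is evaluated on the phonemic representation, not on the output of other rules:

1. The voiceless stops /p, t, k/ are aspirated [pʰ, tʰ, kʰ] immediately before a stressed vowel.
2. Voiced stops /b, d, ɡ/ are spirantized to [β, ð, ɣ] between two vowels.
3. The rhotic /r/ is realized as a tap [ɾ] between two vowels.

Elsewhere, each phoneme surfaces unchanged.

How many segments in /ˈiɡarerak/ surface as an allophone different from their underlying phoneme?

3

Segments that undergo a rule: /ɡ/ → [ɣ] (rule 2); /r/ → [ɾ] (rule 3); /r/ → [ɾ] (rule 3).
All other segments surface unchanged.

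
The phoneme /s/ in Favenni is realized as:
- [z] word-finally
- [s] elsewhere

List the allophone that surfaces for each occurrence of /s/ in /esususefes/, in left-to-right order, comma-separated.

[s], [s], [s], [z]

Occurrence 1 (position 2): no conditioning environment matches → elsewhere allophone [s].
Occurrence 2 (position 4): no conditioning environment matches → elsewhere allophone [s].
Occurrence 3 (position 6): no conditioning environment matches → elsewhere allophone [s].
Occurrence 4 (position 10): word-finally → [z].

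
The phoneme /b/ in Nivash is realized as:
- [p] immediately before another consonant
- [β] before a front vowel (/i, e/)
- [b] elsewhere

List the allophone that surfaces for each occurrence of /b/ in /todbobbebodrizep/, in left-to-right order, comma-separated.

[b], [p], [β], [b]

Occurrence 1 (position 4): no conditioning environment matches → elsewhere allophone [b].
Occurrence 2 (position 6): immediately before another consonant → [p].
Occurrence 3 (position 7): before a front vowel (/i, e/) → [β].
Occurrence 4 (position 9): no conditioning environment matches → elsewhere allophone [b].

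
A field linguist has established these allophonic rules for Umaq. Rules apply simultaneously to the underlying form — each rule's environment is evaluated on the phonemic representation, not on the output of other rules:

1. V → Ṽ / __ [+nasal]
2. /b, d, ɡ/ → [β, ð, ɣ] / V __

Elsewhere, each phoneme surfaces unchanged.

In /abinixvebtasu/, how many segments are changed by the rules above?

Segments that undergo a rule: /b/ → [β] (rule 2); /i/ → [ĩ] (rule 1); /b/ → [β] (rule 2).
All other segments surface unchanged.

3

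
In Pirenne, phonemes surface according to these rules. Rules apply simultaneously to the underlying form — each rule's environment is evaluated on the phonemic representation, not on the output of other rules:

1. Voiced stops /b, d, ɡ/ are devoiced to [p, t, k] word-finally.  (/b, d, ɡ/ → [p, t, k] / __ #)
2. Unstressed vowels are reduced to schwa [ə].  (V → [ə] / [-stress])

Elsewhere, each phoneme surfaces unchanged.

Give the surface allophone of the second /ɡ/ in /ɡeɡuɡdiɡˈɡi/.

[ɡ]

/ɡ/ (between /e/ and /u/): rule 1 targets it, but not word-finally → unchanged [ɡ].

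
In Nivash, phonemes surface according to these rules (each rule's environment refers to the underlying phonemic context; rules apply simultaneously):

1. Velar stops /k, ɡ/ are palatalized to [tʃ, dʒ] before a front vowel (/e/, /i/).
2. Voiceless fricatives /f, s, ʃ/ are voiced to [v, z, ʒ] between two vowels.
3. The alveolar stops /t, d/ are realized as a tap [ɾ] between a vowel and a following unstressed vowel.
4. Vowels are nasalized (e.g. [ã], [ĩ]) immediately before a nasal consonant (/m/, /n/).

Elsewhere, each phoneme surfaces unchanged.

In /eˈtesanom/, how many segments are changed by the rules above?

Segments that undergo a rule: /s/ → [z] (rule 2); /a/ → [ã] (rule 4); /o/ → [õ] (rule 4).
All other segments surface unchanged.

3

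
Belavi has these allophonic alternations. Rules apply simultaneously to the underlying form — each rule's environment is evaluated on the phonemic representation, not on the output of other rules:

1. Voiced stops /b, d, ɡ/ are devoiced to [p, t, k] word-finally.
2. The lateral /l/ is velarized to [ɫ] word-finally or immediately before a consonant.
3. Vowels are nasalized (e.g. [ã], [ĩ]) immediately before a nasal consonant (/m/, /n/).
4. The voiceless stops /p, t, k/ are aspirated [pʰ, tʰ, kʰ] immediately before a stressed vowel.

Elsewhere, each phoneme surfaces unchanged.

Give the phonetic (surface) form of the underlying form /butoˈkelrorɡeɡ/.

/b/ (word-initial): rule 1 targets it, but not word-finally → unchanged [b].
/u/ (between /b/ and /t/) fails the environment for rule 3, so it stays [u].
/t/ — between /u/ and /o/; rule 4 does not apply here → [t].
/o/ (between /t/ and /k/): rule 3 targets it, but not before a nasal consonant → unchanged [o].
Rule 4 applies to /k/ (between /o/ and /e/: immediately before a stressed vowel) → [kʰ].
/e/ (between /k/ and /l/) fails the environment for rule 3, so it stays [e].
/l/ (between /e/ and /r/): word-finally or immediately before a consonant, so rule 2 applies → [ɫ].
/r/ (between /l/ and /o/): no rule targets it → [r].
/o/ (between /r/ and /r/): rule 3 targets it, but not before a nasal consonant → unchanged [o].
/r/ (between /o/ and /ɡ/) is unaffected → [r].
/ɡ/ (between /r/ and /e/) is in the target of rule 1 but the environment (word-finally) is not met → [ɡ].
/e/ (between /ɡ/ and /ɡ/) is in the target of rule 3 but the environment (before a nasal consonant) is not met → [e].
/ɡ/ meets the environment for rule 1 (word-finally) → [k].

[butoˈkʰeɫrorɡek]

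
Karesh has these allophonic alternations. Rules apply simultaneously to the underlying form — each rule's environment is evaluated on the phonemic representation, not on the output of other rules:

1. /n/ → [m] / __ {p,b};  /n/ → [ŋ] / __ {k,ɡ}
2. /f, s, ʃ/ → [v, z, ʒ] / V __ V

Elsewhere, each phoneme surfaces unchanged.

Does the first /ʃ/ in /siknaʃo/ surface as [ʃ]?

/ʃ/ — between /a/ and /o/, between two vowels — surfaces as [ʒ] (rule 2).
The actual realization is [ʒ], not [ʃ].

No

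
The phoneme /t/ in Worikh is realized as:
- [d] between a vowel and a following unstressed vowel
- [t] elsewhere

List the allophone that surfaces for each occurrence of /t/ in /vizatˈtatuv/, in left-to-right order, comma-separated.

[t], [t], [d]

Occurrence 1 (position 5): no conditioning environment matches → elsewhere allophone [t].
Occurrence 2 (position 6): no conditioning environment matches → elsewhere allophone [t].
Occurrence 3 (position 8): between a vowel and a following unstressed vowel → [d].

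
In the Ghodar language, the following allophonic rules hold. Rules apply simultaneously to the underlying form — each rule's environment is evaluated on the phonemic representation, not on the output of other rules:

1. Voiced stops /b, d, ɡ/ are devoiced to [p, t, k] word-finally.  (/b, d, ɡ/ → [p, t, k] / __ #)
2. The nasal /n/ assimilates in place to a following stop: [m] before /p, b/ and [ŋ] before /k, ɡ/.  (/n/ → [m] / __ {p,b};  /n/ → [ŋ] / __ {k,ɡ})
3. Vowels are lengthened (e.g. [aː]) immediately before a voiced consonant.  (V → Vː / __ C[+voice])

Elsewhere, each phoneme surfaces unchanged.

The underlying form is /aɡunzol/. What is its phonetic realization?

[aːɡuːnzoːl]

/a/ — word-initial, before a voiced consonant — surfaces as [aː] (rule 3).
/ɡ/ (between /a/ and /u/): rule 1 targets it, but not word-finally → unchanged [ɡ].
Rule 3 applies to /u/ (between /ɡ/ and /n/: before a voiced consonant) → [uː].
/n/ (between /u/ and /z/): rule 2 targets it, but not before a labial or velar stop → unchanged [n].
Rule 3 applies to /o/ (between /z/ and /l/: before a voiced consonant) → [oː].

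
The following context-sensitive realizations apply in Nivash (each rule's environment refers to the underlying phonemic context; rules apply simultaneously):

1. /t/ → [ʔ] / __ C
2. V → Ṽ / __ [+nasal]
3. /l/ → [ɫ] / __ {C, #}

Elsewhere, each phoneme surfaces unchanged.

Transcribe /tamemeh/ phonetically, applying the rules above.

[tãmẽmeh]

/t/ (word-initial) fails the environment for rule 1, so it stays [t].
/a/ meets the environment for rule 2 (before a nasal consonant) → [ã].
/m/ stays [m].
/e/ (between /m/ and /m/): before a nasal consonant, so rule 2 applies → [ẽ].
/m/ (between /e/ and /e/) is unaffected → [m].
/e/ (between /m/ and /h/) fails the environment for rule 2, so it stays [e].
/h/ — not in any rule's target class → [h].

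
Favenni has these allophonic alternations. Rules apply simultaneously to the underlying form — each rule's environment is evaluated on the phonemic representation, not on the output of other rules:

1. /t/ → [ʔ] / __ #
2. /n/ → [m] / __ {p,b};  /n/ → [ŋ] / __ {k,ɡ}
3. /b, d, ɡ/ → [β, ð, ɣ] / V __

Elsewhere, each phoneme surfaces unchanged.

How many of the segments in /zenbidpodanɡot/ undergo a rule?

Segments that undergo a rule: /n/ → [m] (rule 2); /d/ → [ð] (rule 3); /d/ → [ð] (rule 3); /n/ → [ŋ] (rule 2); /t/ → [ʔ] (rule 1).
All other segments surface unchanged.

5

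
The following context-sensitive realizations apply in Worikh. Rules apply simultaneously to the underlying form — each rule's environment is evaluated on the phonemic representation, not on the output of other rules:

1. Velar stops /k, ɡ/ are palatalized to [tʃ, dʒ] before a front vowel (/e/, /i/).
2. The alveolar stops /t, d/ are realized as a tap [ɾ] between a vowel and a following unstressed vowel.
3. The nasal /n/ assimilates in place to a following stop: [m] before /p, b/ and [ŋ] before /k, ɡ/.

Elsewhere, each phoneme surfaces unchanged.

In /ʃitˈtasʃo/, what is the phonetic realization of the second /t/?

[t]

/t/ (between /t/ and /a/): rule 2 targets it, but not between a vowel and a following unstressed vowel → unchanged [t].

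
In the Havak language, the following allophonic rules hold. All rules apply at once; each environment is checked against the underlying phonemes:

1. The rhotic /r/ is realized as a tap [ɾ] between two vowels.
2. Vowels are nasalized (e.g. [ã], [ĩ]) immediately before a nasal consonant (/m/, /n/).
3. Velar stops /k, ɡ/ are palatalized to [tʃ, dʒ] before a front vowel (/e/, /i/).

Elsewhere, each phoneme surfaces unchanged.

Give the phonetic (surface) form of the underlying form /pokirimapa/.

[potʃiɾĩmapa]

/p/ — not in any rule's target class → [p].
/o/ (between /p/ and /k/) is in the target of rule 2 but the environment (before a nasal consonant) is not met → [o].
/k/ meets the environment for rule 3 (before a front vowel) → [tʃ].
/i/ — between /k/ and /r/; rule 2 does not apply here → [i].
Rule 1 applies to /r/ (between /i/ and /i/: between two vowels) → [ɾ].
/i/ meets the environment for rule 2 (before a nasal consonant) → [ĩ].
/m/ stays [m].
/a/ (between /m/ and /p/) is in the target of rule 2 but the environment (before a nasal consonant) is not met → [a].
/p/ stays [p].
/a/ (word-final): rule 2 targets it, but not before a nasal consonant → unchanged [a].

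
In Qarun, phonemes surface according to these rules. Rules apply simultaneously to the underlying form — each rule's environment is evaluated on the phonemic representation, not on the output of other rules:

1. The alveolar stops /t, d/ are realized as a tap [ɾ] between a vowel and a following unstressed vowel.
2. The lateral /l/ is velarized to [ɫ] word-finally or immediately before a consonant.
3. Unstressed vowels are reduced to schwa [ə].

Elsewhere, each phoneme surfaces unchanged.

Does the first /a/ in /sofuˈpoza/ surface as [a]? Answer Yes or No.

No

Rule 3 applies to /a/ (word-final: in an unstressed syllable) → [ə].
The actual realization is [ə], not [a].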